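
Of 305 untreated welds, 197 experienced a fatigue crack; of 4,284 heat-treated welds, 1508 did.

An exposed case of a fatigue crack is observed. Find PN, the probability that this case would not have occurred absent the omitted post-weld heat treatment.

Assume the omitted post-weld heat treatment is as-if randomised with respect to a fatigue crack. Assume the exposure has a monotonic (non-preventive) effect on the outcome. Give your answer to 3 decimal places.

p₁ = P(outcome | exposed) = 197/305 = 0.6459
p₀ = P(outcome | unexposed) = 1508/4284 = 0.35201
Under exogeneity and monotonicity, PN = (p₁ − p₀) / p₁.
PN = (0.6459 − 0.35201) / 0.6459 = 0.29389 / 0.6459 ≈ 0.4550

PN ≈ 0.455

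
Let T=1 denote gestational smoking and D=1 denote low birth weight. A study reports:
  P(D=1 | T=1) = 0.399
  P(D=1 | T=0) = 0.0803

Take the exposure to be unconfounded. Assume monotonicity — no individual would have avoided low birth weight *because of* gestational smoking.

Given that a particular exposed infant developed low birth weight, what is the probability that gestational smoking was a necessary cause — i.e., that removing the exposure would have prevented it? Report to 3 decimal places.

PN ≈ 0.799

Let p₁ = 0.399, p₀ = 0.0803.
Under exogeneity and monotonicity, PN = (p₁ − p₀) / p₁.
PN = (0.399 − 0.0803) / 0.399 = 0.3187 / 0.399 ≈ 0.7987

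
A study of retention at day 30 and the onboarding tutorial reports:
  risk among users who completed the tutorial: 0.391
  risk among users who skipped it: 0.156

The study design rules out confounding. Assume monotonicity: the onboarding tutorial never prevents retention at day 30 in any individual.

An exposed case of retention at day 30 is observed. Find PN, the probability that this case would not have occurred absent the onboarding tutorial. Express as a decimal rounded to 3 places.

PN ≈ 0.601

Let p₁ = 0.391, p₀ = 0.156.
Under exogeneity and monotonicity, PN = (p₁ − p₀) / p₁.
PN = (0.391 − 0.156) / 0.391 = 0.235 / 0.391 ≈ 0.6010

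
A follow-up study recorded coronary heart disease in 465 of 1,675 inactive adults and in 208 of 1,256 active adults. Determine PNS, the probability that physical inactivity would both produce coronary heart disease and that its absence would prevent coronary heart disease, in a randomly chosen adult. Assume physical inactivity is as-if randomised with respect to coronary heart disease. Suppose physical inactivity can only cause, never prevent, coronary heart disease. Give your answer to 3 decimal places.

p₁ = P(outcome | exposed) = 465/1675 = 0.27761
p₀ = P(outcome | unexposed) = 208/1256 = 0.16561
Under exogeneity and monotonicity, PNS = p₁ − p₀.
PNS = 0.27761 − 0.16561 = 0.11201

PNS ≈ 0.112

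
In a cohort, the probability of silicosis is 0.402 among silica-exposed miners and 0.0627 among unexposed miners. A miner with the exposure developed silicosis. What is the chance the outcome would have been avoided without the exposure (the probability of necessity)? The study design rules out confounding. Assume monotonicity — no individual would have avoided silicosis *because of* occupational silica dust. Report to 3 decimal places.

Let p₁ = 0.402, p₀ = 0.0627.
Under exogeneity and monotonicity, PN = (p₁ − p₀) / p₁.
PN = (0.402 − 0.0627) / 0.402 = 0.3393 / 0.402 ≈ 0.8440

PN ≈ 0.844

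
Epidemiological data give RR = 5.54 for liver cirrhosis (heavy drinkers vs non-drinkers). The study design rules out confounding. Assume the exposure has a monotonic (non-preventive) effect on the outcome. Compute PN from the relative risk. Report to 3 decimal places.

PN ≈ 0.819

Under exogeneity and monotonicity, PN = (RR − 1) / RR = 1 − 1/RR.
PN = (5.54 − 1) / 5.54 = 4.54 / 5.54 ≈ 0.8195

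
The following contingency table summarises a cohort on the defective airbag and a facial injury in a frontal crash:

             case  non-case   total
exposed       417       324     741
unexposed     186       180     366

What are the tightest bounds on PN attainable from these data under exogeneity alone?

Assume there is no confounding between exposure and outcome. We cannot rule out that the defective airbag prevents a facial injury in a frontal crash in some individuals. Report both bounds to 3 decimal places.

0.097 ≤ PN ≤ 0.874

p₁ = P(outcome | exposed) = 417/741 = 0.56275
p₀ = P(outcome | unexposed) = 186/366 = 0.5082
Under exogeneity alone the bounds on PN are max{0,(p₁−p₀)/p₁} ≤ PN ≤ min{1,(1−p₀)/p₁}.
  lower = (p₁ − p₀)/p₁ = 0.054556 / 0.56275 ≈ 0.0969
  upper = min{1, (1 − p₀)/p₁} = 0.4918 / 0.56275 ≈ 0.8739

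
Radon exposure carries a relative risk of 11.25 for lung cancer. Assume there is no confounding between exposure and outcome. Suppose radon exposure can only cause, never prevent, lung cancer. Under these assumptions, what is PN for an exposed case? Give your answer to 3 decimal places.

PN ≈ 0.911

Under exogeneity and monotonicity, PN = (RR − 1) / RR = 1 − 1/RR.
PN = (11.25 − 1) / 11.25 = 10.25 / 11.25 ≈ 0.9111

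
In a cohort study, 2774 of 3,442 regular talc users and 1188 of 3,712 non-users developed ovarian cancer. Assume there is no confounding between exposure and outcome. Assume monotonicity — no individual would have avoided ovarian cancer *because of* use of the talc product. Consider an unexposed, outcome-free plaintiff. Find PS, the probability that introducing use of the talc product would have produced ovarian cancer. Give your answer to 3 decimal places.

PS ≈ 0.715

p₁ = P(outcome | exposed) = 2774/3442 = 0.80593
p₀ = P(outcome | unexposed) = 1188/3712 = 0.32004
Under exogeneity and monotonicity, PS = (p₁ − p₀) / (1 − p₀).
PS = (0.80593 − 0.32004) / (1 − 0.32004) = 0.48588 / 0.67996 ≈ 0.7146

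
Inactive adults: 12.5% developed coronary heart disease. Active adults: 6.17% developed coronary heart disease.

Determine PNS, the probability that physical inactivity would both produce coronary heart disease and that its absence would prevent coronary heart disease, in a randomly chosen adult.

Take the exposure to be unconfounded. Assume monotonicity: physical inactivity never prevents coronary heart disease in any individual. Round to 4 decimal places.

p₁ = 0.125, p₀ = 0.0617.
Under exogeneity and monotonicity, PNS = p₁ − p₀.
PNS = 0.125 − 0.0617 = 0.0633

PNS ≈ 0.0633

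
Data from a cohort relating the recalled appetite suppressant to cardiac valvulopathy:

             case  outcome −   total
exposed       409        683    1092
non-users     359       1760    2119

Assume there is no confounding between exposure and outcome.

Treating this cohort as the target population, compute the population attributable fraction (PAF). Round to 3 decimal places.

PAF ≈ 0.292

p₁ = P(outcome | exposed) = 409/1092 = 0.37454
p₀ = P(outcome | unexposed) = 359/2119 = 0.16942
Exposure prevalence π = 1092/3211 = 0.34008; overall risk P(Y=1) = 0.23918.
Under exogeneity, PAF = [P(Y=1) − p₀]/P(Y=1).
PAF = (0.23918 − 0.16942) / 0.23918 ≈ 0.2917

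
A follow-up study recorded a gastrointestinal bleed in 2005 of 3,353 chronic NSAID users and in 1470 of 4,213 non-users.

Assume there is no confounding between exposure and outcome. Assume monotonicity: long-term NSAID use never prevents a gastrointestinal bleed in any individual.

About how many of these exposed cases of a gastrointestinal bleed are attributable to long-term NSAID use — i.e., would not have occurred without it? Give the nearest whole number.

about 835 cases

p₁ = P(outcome | exposed) = 2005/3353 = 0.59797
p₀ = P(outcome | unexposed) = 1470/4213 = 0.34892
PN = (p₁ − p₀)/p₁ = (0.59797 − 0.34892) / 0.59797 ≈ 0.41649.
Attributable cases ≈ PN × (exposed cases) = 0.41649 × 2005 ≈ 835.07.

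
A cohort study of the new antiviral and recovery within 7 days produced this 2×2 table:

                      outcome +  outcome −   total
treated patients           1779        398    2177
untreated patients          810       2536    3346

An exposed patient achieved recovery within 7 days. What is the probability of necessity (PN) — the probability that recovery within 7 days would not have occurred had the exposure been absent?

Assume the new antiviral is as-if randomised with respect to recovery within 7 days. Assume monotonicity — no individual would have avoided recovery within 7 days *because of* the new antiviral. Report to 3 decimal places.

PN ≈ 0.704

p₁ = P(outcome | exposed) = 1779/2177 = 0.81718
p₀ = P(outcome | unexposed) = 810/3346 = 0.24208
Under exogeneity and monotonicity, PN = (p₁ − p₀)/p₁.
PN = (0.81718 − 0.24208) / 0.81718 ≈ 0.7038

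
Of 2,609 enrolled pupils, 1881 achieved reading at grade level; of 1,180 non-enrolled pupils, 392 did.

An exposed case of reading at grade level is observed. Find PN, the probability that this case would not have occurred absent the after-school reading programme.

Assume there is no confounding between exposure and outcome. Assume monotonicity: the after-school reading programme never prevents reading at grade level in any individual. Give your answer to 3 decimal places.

PN ≈ 0.539

p₁ = P(outcome | exposed) = 1881/2609 = 0.72097
p₀ = P(outcome | unexposed) = 392/1180 = 0.3322
Under exogeneity and monotonicity, PN = (p₁ − p₀) / p₁.
PN = (0.72097 − 0.3322) / 0.72097 = 0.38876 / 0.72097 ≈ 0.5392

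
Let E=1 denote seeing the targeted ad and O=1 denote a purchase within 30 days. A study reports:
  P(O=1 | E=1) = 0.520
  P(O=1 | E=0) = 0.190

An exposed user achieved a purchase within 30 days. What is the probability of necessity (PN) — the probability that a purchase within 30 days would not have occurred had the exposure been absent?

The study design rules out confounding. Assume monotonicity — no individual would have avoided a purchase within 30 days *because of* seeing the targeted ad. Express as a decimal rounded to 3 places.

PN ≈ 0.635

Let p₁ = 0.52, p₀ = 0.19.
Under exogeneity and monotonicity, PN = (p₁ − p₀) / p₁.
PN = (0.52 − 0.19) / 0.52 = 0.33 / 0.52 ≈ 0.6346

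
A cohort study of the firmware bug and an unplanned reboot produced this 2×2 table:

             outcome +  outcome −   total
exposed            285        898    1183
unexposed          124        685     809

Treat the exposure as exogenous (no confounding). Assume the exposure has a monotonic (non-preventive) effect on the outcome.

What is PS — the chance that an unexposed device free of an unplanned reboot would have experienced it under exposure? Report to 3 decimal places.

PS ≈ 0.104

p₁ = P(outcome | exposed) = 285/1183 = 0.24091
p₀ = P(outcome | unexposed) = 124/809 = 0.15328
Under exogeneity and monotonicity, PS = (p₁ − p₀) / (1 − p₀).
PS = (0.24091 − 0.15328) / (1 − 0.15328) = 0.087637 / 0.84672 ≈ 0.1035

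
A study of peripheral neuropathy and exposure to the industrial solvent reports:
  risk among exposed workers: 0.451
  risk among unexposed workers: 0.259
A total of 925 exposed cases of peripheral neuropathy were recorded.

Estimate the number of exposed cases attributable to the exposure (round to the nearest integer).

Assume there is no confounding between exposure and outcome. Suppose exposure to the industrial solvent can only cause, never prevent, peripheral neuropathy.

about 394 cases

Let p₁ = 0.451, p₀ = 0.259.
PN = (p₁ − p₀)/p₁ = (0.451 − 0.259) / 0.451 ≈ 0.42572.
Attributable cases ≈ PN × (exposed cases) = 0.42572 × 925 ≈ 393.79.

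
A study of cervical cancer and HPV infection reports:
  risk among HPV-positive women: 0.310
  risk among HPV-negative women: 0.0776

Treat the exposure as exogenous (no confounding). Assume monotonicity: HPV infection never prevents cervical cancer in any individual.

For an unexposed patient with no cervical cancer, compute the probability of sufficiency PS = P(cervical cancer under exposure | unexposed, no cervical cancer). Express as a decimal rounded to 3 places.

Let p₁ = 0.31, p₀ = 0.0776.
Under exogeneity and monotonicity, PS = (p₁ − p₀) / (1 − p₀).
PS = (0.31 − 0.0776) / (1 − 0.0776) = 0.2324 / 0.9224 ≈ 0.2520

PS ≈ 0.252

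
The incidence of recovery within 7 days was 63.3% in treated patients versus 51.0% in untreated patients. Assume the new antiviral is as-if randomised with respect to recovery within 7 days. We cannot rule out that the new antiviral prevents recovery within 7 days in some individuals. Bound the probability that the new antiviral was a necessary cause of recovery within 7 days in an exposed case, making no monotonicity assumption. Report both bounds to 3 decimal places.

0.194 ≤ PN ≤ 0.774

p₁ = 0.633, p₀ = 0.51.
Under exogeneity alone the bounds on PN are max{0,(p₁−p₀)/p₁} ≤ PN ≤ min{1,(1−p₀)/p₁}.
  lower = (p₁ − p₀)/p₁ = 0.123 / 0.633 ≈ 0.1943
  upper = min{1, (1 − p₀)/p₁} = 0.49 / 0.633 ≈ 0.7741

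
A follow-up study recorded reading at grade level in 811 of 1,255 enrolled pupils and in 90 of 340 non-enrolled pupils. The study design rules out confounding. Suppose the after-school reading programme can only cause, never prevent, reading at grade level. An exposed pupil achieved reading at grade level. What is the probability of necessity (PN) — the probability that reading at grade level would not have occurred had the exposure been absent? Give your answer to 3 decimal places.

p₁ = P(outcome | exposed) = 811/1255 = 0.64622
p₀ = P(outcome | unexposed) = 90/340 = 0.26471
Under exogeneity and monotonicity, PN = (p₁ − p₀) / p₁.
PN = (0.64622 − 0.26471) / 0.64622 = 0.38151 / 0.64622 ≈ 0.5904

PN ≈ 0.590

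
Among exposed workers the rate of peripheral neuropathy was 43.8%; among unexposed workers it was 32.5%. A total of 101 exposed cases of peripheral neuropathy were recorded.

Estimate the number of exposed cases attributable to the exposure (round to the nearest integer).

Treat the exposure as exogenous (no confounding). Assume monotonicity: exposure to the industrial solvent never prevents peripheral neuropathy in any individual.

p₁ = 0.438, p₀ = 0.325.
PN = (p₁ − p₀)/p₁ = (0.438 − 0.325) / 0.438 ≈ 0.25799.
Attributable cases ≈ PN × (exposed cases) = 0.25799 × 101 ≈ 26.06.

about 26 cases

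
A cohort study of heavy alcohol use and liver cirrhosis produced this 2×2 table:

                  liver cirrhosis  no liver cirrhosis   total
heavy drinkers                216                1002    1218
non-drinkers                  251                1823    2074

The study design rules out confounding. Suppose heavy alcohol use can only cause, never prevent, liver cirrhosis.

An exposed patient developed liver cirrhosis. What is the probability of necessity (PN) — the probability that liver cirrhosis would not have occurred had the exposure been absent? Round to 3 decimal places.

PN ≈ 0.318

p₁ = P(outcome | exposed) = 216/1218 = 0.17734
p₀ = P(outcome | unexposed) = 251/2074 = 0.12102
Under exogeneity and monotonicity, PN = (p₁ − p₀)/p₁.
PN = (0.17734 − 0.12102) / 0.17734 ≈ 0.3176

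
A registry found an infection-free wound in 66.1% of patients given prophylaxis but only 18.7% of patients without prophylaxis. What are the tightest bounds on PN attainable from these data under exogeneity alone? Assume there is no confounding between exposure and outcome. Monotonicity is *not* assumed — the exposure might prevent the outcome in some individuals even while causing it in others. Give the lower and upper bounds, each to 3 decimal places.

0.717 ≤ PN ≤ 1.000

p₁ = 0.661, p₀ = 0.187.
Under exogeneity alone the bounds on PN are max{0,(p₁−p₀)/p₁} ≤ PN ≤ min{1,(1−p₀)/p₁}.
  lower = (p₁ − p₀)/p₁ = 0.474 / 0.661 ≈ 0.7171
  upper = min{1, (1 − p₀)/p₁} = 0.813 / 0.661 ≈ 1.2300 → capped at 1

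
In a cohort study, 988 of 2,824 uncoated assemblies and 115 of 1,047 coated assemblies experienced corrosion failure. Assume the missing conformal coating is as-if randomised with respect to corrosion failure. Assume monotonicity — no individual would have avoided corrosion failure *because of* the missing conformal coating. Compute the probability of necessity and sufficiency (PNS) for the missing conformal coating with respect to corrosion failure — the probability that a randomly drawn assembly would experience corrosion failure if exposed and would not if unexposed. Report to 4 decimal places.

PNS ≈ 0.2400

p₁ = P(outcome | exposed) = 988/2824 = 0.34986
p₀ = P(outcome | unexposed) = 115/1047 = 0.10984
Under exogeneity and monotonicity, PNS = p₁ − p₀.
PNS = 0.34986 − 0.10984 = 0.24002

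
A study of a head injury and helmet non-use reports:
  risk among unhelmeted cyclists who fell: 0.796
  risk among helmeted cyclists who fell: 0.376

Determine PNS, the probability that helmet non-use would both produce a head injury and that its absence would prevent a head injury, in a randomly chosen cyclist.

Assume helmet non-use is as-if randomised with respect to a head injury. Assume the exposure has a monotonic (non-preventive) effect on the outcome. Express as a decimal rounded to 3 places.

Let p₁ = 0.796, p₀ = 0.376.
Under exogeneity and monotonicity, PNS = p₁ − p₀.
PNS = 0.796 − 0.376 = 0.42

PNS ≈ 0.420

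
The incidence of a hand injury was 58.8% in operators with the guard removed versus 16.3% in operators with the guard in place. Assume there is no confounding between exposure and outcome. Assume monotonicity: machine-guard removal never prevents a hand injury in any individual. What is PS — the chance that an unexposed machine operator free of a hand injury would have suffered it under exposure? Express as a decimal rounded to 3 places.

PS ≈ 0.508

p₁ = 0.588, p₀ = 0.163.
Under exogeneity and monotonicity, PS = (p₁ − p₀) / (1 − p₀).
PS = (0.588 − 0.163) / (1 − 0.163) = 0.425 / 0.837 ≈ 0.5078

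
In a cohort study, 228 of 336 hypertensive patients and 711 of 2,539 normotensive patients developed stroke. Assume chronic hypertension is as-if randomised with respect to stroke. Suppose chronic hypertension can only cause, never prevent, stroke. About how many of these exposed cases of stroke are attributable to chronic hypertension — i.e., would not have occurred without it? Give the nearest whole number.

p₁ = P(outcome | exposed) = 228/336 = 0.67857
p₀ = P(outcome | unexposed) = 711/2539 = 0.28003
PN = (p₁ − p₀)/p₁ = (0.67857 − 0.28003) / 0.67857 ≈ 0.58732.
Attributable cases ≈ PN × (exposed cases) = 0.58732 × 228 ≈ 133.91.

about 134 cases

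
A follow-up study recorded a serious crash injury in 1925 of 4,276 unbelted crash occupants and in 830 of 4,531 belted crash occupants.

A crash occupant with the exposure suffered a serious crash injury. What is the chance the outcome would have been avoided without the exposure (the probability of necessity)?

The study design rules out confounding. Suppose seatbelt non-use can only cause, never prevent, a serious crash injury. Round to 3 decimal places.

PN ≈ 0.593

p₁ = P(outcome | exposed) = 1925/4276 = 0.45019
p₀ = P(outcome | unexposed) = 830/4531 = 0.18318
Under exogeneity and monotonicity, PN = (p₁ − p₀) / p₁.
PN = (0.45019 − 0.18318) / 0.45019 = 0.267 / 0.45019 ≈ 0.5931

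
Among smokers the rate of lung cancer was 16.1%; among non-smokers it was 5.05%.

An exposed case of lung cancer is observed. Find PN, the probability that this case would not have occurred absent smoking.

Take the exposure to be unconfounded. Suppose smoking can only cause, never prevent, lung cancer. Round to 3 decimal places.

p₁ = 0.161, p₀ = 0.0505.
Under exogeneity and monotonicity, PN = (p₁ − p₀) / p₁.
PN = (0.161 − 0.0505) / 0.161 = 0.1105 / 0.161 ≈ 0.6863

PN ≈ 0.686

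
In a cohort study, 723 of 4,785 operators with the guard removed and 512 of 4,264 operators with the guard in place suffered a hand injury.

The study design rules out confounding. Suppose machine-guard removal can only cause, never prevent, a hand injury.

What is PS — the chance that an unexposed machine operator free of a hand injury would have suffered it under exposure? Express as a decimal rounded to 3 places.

p₁ = P(outcome | exposed) = 723/4785 = 0.1511
p₀ = P(outcome | unexposed) = 512/4264 = 0.12008
Under exogeneity and monotonicity, PS = (p₁ − p₀) / (1 − p₀).
PS = (0.1511 − 0.12008) / (1 − 0.12008) = 0.031022 / 0.87992 ≈ 0.0353

PS ≈ 0.035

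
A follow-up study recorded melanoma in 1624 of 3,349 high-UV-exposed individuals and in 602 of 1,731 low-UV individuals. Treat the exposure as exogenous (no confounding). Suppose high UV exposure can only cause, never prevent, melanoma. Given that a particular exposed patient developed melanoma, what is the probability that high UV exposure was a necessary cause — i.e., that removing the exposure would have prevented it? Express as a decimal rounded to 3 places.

PN ≈ 0.283

p₁ = P(outcome | exposed) = 1624/3349 = 0.48492
p₀ = P(outcome | unexposed) = 602/1731 = 0.34778
Under exogeneity and monotonicity, PN = (p₁ − p₀) / p₁.
PN = (0.48492 − 0.34778) / 0.48492 = 0.13715 / 0.48492 ≈ 0.2828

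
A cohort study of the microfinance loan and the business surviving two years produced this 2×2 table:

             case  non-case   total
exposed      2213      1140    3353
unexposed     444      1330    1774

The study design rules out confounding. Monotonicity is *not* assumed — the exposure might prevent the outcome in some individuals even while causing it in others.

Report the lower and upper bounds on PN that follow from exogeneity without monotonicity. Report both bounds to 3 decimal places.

0.621 ≤ PN ≤ 1.000

p₁ = P(outcome | exposed) = 2213/3353 = 0.66001
p₀ = P(outcome | unexposed) = 444/1774 = 0.25028
Under exogeneity alone the bounds on PN are max{0,(p₁−p₀)/p₁} ≤ PN ≤ min{1,(1−p₀)/p₁}.
  lower = (p₁ − p₀)/p₁ = 0.40972 / 0.66001 ≈ 0.6208
  upper = min{1, (1 − p₀)/p₁} = 0.74972 / 0.66001 ≈ 1.1359 → capped at 1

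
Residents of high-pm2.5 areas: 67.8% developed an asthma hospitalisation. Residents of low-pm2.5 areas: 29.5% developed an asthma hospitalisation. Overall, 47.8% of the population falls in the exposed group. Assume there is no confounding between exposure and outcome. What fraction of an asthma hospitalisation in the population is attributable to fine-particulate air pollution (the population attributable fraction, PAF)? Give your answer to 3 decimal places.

p₁ = 0.678, p₀ = 0.295.
Overall risk P(Y=1) = π·p₁ + (1−π)·p₀ = 0.478×0.678 + 0.522×0.295 = 0.47807.
Under exogeneity, PAF = [P(Y=1) − p₀] / P(Y=1).
PAF = (0.47807 − 0.295) / 0.47807 ≈ 0.3829

PAF ≈ 0.383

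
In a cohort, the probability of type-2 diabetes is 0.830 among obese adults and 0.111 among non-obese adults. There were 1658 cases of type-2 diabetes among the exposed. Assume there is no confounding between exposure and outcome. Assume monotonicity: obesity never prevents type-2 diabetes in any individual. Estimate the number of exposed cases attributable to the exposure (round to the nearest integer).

Let p₁ = 0.83, p₀ = 0.111.
PN = (p₁ − p₀)/p₁ = (0.83 − 0.111) / 0.83 ≈ 0.86627.
Attributable cases ≈ PN × (exposed cases) = 0.86627 × 1658 ≈ 1436.27.

about 1436 cases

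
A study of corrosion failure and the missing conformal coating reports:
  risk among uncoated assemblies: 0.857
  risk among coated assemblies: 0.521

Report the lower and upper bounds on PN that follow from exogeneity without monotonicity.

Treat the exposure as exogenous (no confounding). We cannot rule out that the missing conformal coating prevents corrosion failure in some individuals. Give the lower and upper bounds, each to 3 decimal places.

Let p₁ = 0.857, p₀ = 0.521.
Under exogeneity alone the bounds on PN are max{0,(p₁−p₀)/p₁} ≤ PN ≤ min{1,(1−p₀)/p₁}.
  lower = (p₁ − p₀)/p₁ = 0.336 / 0.857 ≈ 0.3921
  upper = min{1, (1 − p₀)/p₁} = 0.479 / 0.857 ≈ 0.5589

0.392 ≤ PN ≤ 0.559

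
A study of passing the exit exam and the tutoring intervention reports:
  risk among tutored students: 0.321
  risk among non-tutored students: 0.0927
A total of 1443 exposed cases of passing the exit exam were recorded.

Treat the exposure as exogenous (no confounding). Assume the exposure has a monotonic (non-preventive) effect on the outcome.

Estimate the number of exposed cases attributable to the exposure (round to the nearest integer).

Let p₁ = 0.321, p₀ = 0.0927.
PN = (p₁ − p₀)/p₁ = (0.321 − 0.0927) / 0.321 ≈ 0.71121.
Attributable cases ≈ PN × (exposed cases) = 0.71121 × 1443 ≈ 1026.28.

about 1026 cases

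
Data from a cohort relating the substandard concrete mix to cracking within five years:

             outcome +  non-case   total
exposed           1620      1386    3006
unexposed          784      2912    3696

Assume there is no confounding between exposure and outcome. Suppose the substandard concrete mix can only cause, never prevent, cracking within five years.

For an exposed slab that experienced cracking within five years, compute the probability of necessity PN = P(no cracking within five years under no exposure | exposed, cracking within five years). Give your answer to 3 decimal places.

PN ≈ 0.606

p₁ = P(outcome | exposed) = 1620/3006 = 0.53892
p₀ = P(outcome | unexposed) = 784/3696 = 0.21212
Under exogeneity and monotonicity, PN = (p₁ − p₀) / p₁.
PN = (0.53892 − 0.21212) / 0.53892 = 0.3268 / 0.53892 ≈ 0.6064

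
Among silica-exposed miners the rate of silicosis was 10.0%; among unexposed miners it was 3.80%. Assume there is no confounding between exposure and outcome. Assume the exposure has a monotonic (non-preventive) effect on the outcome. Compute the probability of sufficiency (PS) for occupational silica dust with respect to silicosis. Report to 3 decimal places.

p₁ = 0.1, p₀ = 0.038.
Under exogeneity and monotonicity, PS = (p₁ − p₀) / (1 − p₀).
PS = (0.1 − 0.038) / (1 − 0.038) = 0.062 / 0.962 ≈ 0.0644

PS ≈ 0.064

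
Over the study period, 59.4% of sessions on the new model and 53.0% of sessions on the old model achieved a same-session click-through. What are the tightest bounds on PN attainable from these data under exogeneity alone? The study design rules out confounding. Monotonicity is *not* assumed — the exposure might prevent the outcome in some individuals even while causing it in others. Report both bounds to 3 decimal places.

p₁ = 0.594, p₀ = 0.53.
Under exogeneity alone the bounds on PN are max{0,(p₁−p₀)/p₁} ≤ PN ≤ min{1,(1−p₀)/p₁}.
  lower = (p₁ − p₀)/p₁ = 0.064 / 0.594 ≈ 0.1077
  upper = min{1, (1 − p₀)/p₁} = 0.47 / 0.594 ≈ 0.7912

0.108 ≤ PN ≤ 0.791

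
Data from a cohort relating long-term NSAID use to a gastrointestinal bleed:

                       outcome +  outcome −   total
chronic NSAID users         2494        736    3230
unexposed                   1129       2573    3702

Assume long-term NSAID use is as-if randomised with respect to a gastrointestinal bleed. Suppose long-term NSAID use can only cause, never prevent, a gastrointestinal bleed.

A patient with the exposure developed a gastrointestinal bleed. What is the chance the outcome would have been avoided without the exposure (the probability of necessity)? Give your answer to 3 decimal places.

PN ≈ 0.605

p₁ = P(outcome | exposed) = 2494/3230 = 0.77214
p₀ = P(outcome | unexposed) = 1129/3702 = 0.30497
Under exogeneity and monotonicity, PN = (p₁ − p₀)/p₁.
PN = (0.77214 − 0.30497) / 0.77214 ≈ 0.6050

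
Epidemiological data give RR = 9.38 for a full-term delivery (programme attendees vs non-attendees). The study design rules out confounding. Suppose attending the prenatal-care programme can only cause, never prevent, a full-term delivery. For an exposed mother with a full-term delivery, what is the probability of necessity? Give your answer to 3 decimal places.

PN ≈ 0.893

Under exogeneity and monotonicity, PN = (RR − 1) / RR = 1 − 1/RR.
PN = (9.38 − 1) / 9.38 = 8.38 / 9.38 ≈ 0.8934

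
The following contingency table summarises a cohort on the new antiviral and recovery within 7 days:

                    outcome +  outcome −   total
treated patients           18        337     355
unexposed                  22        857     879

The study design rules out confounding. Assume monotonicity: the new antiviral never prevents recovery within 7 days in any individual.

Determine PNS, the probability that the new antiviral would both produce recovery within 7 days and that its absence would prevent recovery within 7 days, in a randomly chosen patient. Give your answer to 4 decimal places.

PNS ≈ 0.0257

p₁ = P(outcome | exposed) = 18/355 = 0.050704
p₀ = P(outcome | unexposed) = 22/879 = 0.025028
Under exogeneity and monotonicity, PNS = p₁ − p₀.
PNS = 0.050704 − 0.025028 = 0.025676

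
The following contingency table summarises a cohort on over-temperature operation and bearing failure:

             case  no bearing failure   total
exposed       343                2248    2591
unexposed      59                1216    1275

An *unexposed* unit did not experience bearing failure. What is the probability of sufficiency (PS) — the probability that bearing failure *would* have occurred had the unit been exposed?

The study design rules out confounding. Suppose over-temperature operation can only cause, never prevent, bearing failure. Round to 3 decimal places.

PS ≈ 0.090

p₁ = P(outcome | exposed) = 343/2591 = 0.13238
p₀ = P(outcome | unexposed) = 59/1275 = 0.046275
Under exogeneity and monotonicity, PS = (p₁ − p₀)/(1 − p₀).
PS = (0.13238 − 0.046275) / 0.95373 ≈ 0.0903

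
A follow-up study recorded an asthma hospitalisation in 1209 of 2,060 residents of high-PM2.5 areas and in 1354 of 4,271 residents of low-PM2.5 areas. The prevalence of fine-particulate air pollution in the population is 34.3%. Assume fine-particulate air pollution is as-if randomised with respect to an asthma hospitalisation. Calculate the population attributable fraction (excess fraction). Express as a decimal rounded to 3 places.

p₁ = P(outcome | exposed) = 1209/2060 = 0.58689
p₀ = P(outcome | unexposed) = 1354/4271 = 0.31702
Overall risk P(Y=1) = π·p₁ + (1−π)·p₀ = 0.343×0.58689 + 0.657×0.31702 = 0.40959.
Under exogeneity, PAF = [P(Y=1) − p₀] / P(Y=1).
PAF = (0.40959 − 0.31702) / 0.40959 ≈ 0.2260

PAF ≈ 0.226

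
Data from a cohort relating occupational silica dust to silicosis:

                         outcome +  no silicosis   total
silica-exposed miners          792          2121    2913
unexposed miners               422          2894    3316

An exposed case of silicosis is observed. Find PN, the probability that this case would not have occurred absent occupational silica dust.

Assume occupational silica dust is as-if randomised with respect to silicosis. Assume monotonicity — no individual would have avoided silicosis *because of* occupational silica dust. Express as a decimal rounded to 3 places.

p₁ = P(outcome | exposed) = 792/2913 = 0.27188
p₀ = P(outcome | unexposed) = 422/3316 = 0.12726
Under exogeneity and monotonicity, PN = (p₁ − p₀)/p₁.
PN = (0.27188 − 0.12726) / 0.27188 ≈ 0.5319

PN ≈ 0.532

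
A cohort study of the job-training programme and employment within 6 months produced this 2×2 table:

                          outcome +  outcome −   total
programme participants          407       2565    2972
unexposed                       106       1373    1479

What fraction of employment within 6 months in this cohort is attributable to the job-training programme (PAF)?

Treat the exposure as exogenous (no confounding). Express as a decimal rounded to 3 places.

PAF ≈ 0.378

p₁ = P(outcome | exposed) = 407/2972 = 0.13694
p₀ = P(outcome | unexposed) = 106/1479 = 0.07167
Exposure prevalence π = 2972/4451 = 0.66772; overall risk P(Y=1) = 0.11525.
Under exogeneity, PAF = [P(Y=1) − p₀]/P(Y=1).
PAF = (0.11525 − 0.07167) / 0.11525 ≈ 0.3782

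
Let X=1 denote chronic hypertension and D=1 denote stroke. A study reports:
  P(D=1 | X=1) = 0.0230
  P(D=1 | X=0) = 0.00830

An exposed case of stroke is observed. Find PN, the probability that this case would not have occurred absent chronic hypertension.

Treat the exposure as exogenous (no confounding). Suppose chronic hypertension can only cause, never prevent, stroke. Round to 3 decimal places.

Let p₁ = 0.023, p₀ = 0.0083.
Under exogeneity and monotonicity, PN = (p₁ − p₀) / p₁.
PN = (0.023 − 0.0083) / 0.023 = 0.0147 / 0.023 ≈ 0.6391

PN ≈ 0.639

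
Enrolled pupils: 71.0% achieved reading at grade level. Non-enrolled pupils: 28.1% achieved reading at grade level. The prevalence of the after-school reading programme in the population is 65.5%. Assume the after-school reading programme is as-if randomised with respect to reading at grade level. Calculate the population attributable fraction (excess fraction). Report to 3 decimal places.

p₁ = 0.71, p₀ = 0.281.
Overall risk P(Y=1) = π·p₁ + (1−π)·p₀ = 0.655×0.71 + 0.345×0.281 = 0.562.
Under exogeneity, PAF = [P(Y=1) − p₀] / P(Y=1).
PAF = (0.562 − 0.281) / 0.562 ≈ 0.5000

PAF ≈ 0.500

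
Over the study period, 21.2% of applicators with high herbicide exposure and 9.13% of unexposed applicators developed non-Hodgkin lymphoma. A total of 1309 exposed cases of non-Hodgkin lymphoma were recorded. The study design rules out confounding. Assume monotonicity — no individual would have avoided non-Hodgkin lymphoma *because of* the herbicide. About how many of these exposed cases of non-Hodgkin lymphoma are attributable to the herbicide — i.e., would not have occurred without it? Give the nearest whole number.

p₁ = 0.212, p₀ = 0.0913.
PN = (p₁ − p₀)/p₁ = (0.212 − 0.0913) / 0.212 ≈ 0.56934.
Attributable cases ≈ PN × (exposed cases) = 0.56934 × 1309 ≈ 745.27.

about 745 cases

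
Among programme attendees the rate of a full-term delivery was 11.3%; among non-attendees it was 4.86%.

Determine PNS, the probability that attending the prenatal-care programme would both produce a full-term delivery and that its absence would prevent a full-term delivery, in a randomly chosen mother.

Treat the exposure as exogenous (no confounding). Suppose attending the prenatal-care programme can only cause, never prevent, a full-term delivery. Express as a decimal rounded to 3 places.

p₁ = 0.113, p₀ = 0.0486.
Under exogeneity and monotonicity, PNS = p₁ − p₀.
PNS = 0.113 − 0.0486 = 0.0644

PNS ≈ 0.064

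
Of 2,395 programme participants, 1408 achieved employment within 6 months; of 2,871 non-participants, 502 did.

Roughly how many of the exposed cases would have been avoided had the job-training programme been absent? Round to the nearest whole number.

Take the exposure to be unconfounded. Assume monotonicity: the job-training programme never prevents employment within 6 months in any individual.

about 989 cases

p₁ = P(outcome | exposed) = 1408/2395 = 0.58789
p₀ = P(outcome | unexposed) = 502/2871 = 0.17485
PN = (p₁ − p₀)/p₁ = (0.58789 − 0.17485) / 0.58789 ≈ 0.70258.
Attributable cases ≈ PN × (exposed cases) = 0.70258 × 1408 ≈ 989.23.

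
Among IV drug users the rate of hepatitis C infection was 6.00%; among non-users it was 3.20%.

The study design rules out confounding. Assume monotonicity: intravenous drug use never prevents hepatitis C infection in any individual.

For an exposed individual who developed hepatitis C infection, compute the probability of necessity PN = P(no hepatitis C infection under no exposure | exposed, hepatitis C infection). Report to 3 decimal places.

PN ≈ 0.467

p₁ = 0.06, p₀ = 0.032.
Under exogeneity and monotonicity, PN = (p₁ − p₀) / p₁.
PN = (0.06 − 0.032) / 0.06 = 0.028 / 0.06 ≈ 0.4667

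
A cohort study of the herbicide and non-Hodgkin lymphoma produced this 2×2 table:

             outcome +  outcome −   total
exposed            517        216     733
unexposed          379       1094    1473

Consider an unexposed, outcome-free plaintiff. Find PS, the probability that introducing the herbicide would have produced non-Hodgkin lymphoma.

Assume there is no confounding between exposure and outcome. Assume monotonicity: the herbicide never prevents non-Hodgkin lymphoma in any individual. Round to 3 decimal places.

p₁ = P(outcome | exposed) = 517/733 = 0.70532
p₀ = P(outcome | unexposed) = 379/1473 = 0.2573
Under exogeneity and monotonicity, PS = (p₁ − p₀) / (1 − p₀).
PS = (0.70532 − 0.2573) / (1 − 0.2573) = 0.44802 / 0.7427 ≈ 0.6032

PS ≈ 0.603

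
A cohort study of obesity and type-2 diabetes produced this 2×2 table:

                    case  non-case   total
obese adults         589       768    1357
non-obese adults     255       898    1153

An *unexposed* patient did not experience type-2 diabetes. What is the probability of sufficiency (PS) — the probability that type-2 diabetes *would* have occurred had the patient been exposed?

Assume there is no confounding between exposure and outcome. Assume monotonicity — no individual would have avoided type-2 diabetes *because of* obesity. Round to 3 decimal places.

p₁ = P(outcome | exposed) = 589/1357 = 0.43405
p₀ = P(outcome | unexposed) = 255/1153 = 0.22116
Under exogeneity and monotonicity, PS = (p₁ − p₀)/(1 − p₀).
PS = (0.43405 − 0.22116) / 0.77884 ≈ 0.2733

PS ≈ 0.273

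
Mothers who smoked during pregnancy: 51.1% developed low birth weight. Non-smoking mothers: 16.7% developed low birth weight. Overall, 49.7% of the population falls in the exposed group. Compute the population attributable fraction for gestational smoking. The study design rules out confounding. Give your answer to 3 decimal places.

PAF ≈ 0.506

p₁ = 0.511, p₀ = 0.167.
Overall risk P(Y=1) = π·p₁ + (1−π)·p₀ = 0.497×0.511 + 0.503×0.167 = 0.33797.
Under exogeneity, PAF = [P(Y=1) − p₀] / P(Y=1).
PAF = (0.33797 − 0.167) / 0.33797 ≈ 0.5059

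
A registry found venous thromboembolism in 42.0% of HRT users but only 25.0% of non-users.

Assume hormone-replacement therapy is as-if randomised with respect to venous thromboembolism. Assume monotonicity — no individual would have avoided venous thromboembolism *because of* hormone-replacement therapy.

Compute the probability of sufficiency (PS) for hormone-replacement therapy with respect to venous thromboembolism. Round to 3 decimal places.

PS ≈ 0.227

p₁ = 0.42, p₀ = 0.25.
Under exogeneity and monotonicity, PS = (p₁ − p₀) / (1 − p₀).
PS = (0.42 − 0.25) / (1 − 0.25) = 0.17 / 0.75 ≈ 0.2267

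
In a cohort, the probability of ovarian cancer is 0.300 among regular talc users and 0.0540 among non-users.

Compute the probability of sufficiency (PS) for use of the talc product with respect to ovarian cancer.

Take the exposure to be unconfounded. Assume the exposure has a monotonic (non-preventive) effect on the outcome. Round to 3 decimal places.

PS ≈ 0.260

Let p₁ = 0.3, p₀ = 0.054.
Under exogeneity and monotonicity, PS = (p₁ − p₀) / (1 − p₀).
PS = (0.3 − 0.054) / (1 − 0.054) = 0.246 / 0.946 ≈ 0.2600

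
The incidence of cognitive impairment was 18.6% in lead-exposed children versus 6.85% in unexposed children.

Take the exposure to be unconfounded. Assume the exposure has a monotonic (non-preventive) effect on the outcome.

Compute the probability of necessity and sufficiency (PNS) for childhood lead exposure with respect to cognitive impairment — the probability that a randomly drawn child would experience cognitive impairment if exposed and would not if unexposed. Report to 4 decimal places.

p₁ = 0.186, p₀ = 0.0685.
Under exogeneity and monotonicity, PNS = p₁ − p₀.
PNS = 0.186 − 0.0685 = 0.1175

PNS ≈ 0.1175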